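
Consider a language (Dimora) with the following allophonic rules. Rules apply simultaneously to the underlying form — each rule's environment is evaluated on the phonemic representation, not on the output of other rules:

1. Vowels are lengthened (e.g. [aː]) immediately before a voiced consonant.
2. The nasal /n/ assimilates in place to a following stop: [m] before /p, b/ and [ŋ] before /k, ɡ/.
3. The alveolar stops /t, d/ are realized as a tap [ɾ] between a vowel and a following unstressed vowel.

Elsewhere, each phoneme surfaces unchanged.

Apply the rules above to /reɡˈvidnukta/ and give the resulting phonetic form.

/r/ — not in any rule's target class → [r].
Rule 1 applies to /e/ (between /r/ and /ɡ/: before a voiced consonant) → [eː].
/ɡ/ stays [ɡ].
/v/ (between /ɡ/ and /i/): no rule targets it → [v].
/i/ — between /v/ and /d/, before a voiced consonant — surfaces as [iː] (rule 1).
/d/ — between /i/ and /n/; rule 3 does not apply here → [d].
/n/ (between /d/ and /u/) fails the environment for rule 2, so it stays [n].
/u/ (between /n/ and /k/) is in the target of rule 1 but the environment (before a voiced consonant) is not met → [u].
/k/ (between /u/ and /t/): no rule targets it → [k].
/t/ (between /k/ and /a/): rule 3 targets it, but not between a vowel and a following unstressed vowel → unchanged [t].
/a/ — word-final; rule 1 does not apply here → [a].

[reːɡˈviːdnukta]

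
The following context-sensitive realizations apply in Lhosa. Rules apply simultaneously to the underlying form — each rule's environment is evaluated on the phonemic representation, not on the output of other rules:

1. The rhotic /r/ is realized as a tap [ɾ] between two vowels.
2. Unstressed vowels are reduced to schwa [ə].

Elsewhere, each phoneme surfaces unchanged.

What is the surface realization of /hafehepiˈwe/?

/a/ (between /h/ and /f/): in an unstressed syllable, so rule 2 applies → [ə].
Rule 2 applies to /e/ (between /f/ and /h/: in an unstressed syllable) → [ə].
/e/ — between /h/ and /p/, in an unstressed syllable — surfaces as [ə] (rule 2).
/i/ — between /p/ and /w/, in an unstressed syllable — surfaces as [ə] (rule 2).
/e/ (word-final) fails the environment for rule 2, so it stays [e].

[həfəhəpəˈwe]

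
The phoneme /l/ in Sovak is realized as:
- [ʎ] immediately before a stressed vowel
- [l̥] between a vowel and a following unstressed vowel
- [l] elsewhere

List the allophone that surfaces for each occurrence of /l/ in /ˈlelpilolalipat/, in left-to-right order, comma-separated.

[ʎ], [l], [l̥], [l̥], [l̥]

Occurrence 1 (position 1): immediately before a stressed vowel → [ʎ].
Occurrence 2 (position 3): no conditioning environment matches → elsewhere allophone [l].
Occurrence 3 (position 6): between a vowel and a following unstressed vowel → [l̥].
Occurrence 4 (position 8): between a vowel and a following unstressed vowel → [l̥].
Occurrence 5 (position 10): between a vowel and a following unstressed vowel → [l̥].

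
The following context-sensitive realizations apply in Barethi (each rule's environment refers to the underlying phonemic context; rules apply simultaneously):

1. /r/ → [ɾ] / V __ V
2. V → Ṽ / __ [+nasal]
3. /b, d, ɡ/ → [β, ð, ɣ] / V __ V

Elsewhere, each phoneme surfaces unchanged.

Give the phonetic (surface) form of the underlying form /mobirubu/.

/m/ stays [m].
/o/ — between /m/ and /b/; rule 2 does not apply here → [o].
/b/ — between /o/ and /i/, between two vowels — surfaces as [β] (rule 3).
/i/ — between /b/ and /r/; rule 2 does not apply here → [i].
/r/ (between /i/ and /u/): between two vowels, so rule 1 applies → [ɾ].
/u/ — between /r/ and /b/; rule 2 does not apply here → [u].
/b/ — between /u/ and /u/, between two vowels — surfaces as [β] (rule 3).
/u/ — word-final; rule 2 does not apply here → [u].

[moβiɾuβu]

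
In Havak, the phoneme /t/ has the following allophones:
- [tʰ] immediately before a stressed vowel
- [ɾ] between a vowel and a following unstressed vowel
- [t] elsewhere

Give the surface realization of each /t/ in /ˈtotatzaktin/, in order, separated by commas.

Occurrence 1 (position 1): immediately before a stressed vowel → [tʰ].
Occurrence 2 (position 3): between a vowel and an unstressed vowel → [ɾ].
Occurrence 3 (position 5): no conditioning environment matches → elsewhere allophone [t].
Occurrence 4 (position 9): no conditioning environment matches → elsewhere allophone [t].

[tʰ], [ɾ], [t], [t]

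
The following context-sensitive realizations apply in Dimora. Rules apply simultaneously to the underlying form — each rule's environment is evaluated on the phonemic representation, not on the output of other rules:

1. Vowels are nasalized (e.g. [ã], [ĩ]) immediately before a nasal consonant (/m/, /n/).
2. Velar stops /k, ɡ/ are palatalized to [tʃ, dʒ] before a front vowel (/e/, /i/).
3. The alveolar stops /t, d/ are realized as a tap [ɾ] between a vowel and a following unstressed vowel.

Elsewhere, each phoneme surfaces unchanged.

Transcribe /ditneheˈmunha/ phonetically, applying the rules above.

/d/ (word-initial) fails the environment for rule 3, so it stays [d].
/i/ (between /d/ and /t/): rule 1 targets it, but not before a nasal consonant → unchanged [i].
/t/ (between /i/ and /n/): rule 3 targets it, but not between a vowel and a following unstressed vowel → unchanged [t].
/e/ (between /n/ and /h/): rule 1 targets it, but not before a nasal consonant → unchanged [e].
Rule 1 applies to /e/ (between /h/ and /m/: before a nasal consonant) → [ẽ].
Rule 1 applies to /u/ (between /m/ and /n/: before a nasal consonant) → [ũ].
/a/ (word-final) is in the target of rule 1 but the environment (before a nasal consonant) is not met → [a].

[ditnehẽˈmũnha]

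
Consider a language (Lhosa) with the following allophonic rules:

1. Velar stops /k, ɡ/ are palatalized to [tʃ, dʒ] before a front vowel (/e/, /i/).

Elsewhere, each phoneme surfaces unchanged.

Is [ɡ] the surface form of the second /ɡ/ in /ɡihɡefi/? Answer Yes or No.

No

/ɡ/ — between /h/ and /e/, before a front vowel — surfaces as [dʒ] (rule 1).
The actual realization is [dʒ], not [ɡ].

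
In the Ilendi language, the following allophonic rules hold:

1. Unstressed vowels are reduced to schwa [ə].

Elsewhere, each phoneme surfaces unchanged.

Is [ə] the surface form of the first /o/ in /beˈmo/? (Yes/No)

No

/o/ (word-final) fails the environment for rule 1, so it stays [o].
The actual realization is [o], not [ə].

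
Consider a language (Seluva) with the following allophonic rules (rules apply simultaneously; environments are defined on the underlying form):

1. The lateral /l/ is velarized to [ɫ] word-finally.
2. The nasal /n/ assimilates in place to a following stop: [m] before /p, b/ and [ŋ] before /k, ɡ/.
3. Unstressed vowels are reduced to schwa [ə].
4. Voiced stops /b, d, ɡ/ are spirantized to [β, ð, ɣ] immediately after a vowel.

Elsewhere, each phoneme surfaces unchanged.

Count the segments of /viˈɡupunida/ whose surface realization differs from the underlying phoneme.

Segments that undergo a rule: /i/ → [ə] (rule 3); /ɡ/ → [ɣ] (rule 4); /u/ → [ə] (rule 3); /i/ → [ə] (rule 3); /d/ → [ð] (rule 4); /a/ → [ə] (rule 3).
All other segments surface unchanged.

6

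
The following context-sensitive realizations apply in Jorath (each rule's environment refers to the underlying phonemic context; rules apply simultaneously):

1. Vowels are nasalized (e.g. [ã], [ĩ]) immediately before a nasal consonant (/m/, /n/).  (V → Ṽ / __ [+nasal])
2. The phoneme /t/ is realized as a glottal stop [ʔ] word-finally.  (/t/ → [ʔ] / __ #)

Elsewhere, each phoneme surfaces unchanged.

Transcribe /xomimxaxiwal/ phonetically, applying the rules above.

[xõmĩmxaxiwal]

/o/ — between /x/ and /m/, before a nasal consonant — surfaces as [õ] (rule 1).
/i/ (between /m/ and /m/): before a nasal consonant, so rule 1 applies → [ĩ].
/a/ (between /x/ and /x/) fails the environment for rule 1, so it stays [a].
/i/ (between /x/ and /w/): rule 1 targets it, but not before a nasal consonant → unchanged [i].
/a/ — between /w/ and /l/; rule 1 does not apply here → [a].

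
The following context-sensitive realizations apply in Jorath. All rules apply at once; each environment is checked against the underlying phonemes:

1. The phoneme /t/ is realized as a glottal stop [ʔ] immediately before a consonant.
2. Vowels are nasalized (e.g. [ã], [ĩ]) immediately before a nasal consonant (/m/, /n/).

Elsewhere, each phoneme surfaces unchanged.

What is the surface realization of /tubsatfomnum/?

/t/ (word-initial): rule 1 targets it, but not immediately before a consonant → unchanged [t].
/u/ (between /t/ and /b/) is in the target of rule 2 but the environment (before a nasal consonant) is not met → [u].
/b/ (between /u/ and /s/) is unaffected → [b].
/s/ — not in any rule's target class → [s].
/a/ (between /s/ and /t/) is in the target of rule 2 but the environment (before a nasal consonant) is not met → [a].
/t/ — between /a/ and /f/, immediately before a consonant — surfaces as [ʔ] (rule 1).
/f/ stays [f].
Rule 2 applies to /o/ (between /f/ and /m/: before a nasal consonant) → [õ].
/m/ stays [m].
/n/ (between /m/ and /u/): no rule targets it → [n].
/u/ meets the environment for rule 2 (before a nasal consonant) → [ũ].
/m/ stays [m].

[tubsaʔfõmnũm]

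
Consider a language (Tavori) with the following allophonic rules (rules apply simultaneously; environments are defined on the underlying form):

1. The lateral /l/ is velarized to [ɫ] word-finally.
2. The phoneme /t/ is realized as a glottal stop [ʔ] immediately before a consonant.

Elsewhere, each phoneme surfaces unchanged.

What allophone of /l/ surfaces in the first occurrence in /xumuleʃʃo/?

[l]

/l/ (between /u/ and /e/) is in the target of rule 1 but the environment (word-finally) is not met → [l].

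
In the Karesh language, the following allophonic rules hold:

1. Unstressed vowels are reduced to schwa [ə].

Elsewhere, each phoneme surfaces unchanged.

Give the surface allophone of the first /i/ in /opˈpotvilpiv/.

/i/ meets the environment for rule 1 (in an unstressed syllable) → [ə].

[ə]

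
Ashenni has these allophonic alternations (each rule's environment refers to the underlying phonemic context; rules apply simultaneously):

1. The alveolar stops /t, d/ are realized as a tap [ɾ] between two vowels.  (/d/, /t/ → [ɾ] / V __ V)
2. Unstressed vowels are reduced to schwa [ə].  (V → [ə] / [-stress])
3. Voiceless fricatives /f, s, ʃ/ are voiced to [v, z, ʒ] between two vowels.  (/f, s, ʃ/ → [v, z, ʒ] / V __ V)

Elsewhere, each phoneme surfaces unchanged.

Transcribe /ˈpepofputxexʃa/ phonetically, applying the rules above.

[ˈpepəfpətxəxʃə]

/p/ (word-initial) is unaffected → [p].
/e/ (between /p/ and /p/): rule 2 targets it, but not in an unstressed syllable → unchanged [e].
/p/ (between /e/ and /o/) is unaffected → [p].
/o/ (between /p/ and /f/) occurs in an unstressed syllable → [ə] by rule 2.
/f/ (between /o/ and /p/) is in the target of rule 3 but the environment (between two vowels) is not met → [f].
/p/ (between /f/ and /u/): no rule targets it → [p].
/u/ (between /p/ and /t/) occurs in an unstressed syllable → [ə] by rule 2.
/t/ (between /u/ and /x/): rule 1 targets it, but not between two vowels → unchanged [t].
/x/ stays [x].
Rule 2 applies to /e/ (between /x/ and /x/: in an unstressed syllable) → [ə].
/x/ stays [x].
/ʃ/ (between /x/ and /a/) is in the target of rule 3 but the environment (between two vowels) is not met → [ʃ].
Rule 2 applies to /a/ (word-final: in an unstressed syllable) → [ə].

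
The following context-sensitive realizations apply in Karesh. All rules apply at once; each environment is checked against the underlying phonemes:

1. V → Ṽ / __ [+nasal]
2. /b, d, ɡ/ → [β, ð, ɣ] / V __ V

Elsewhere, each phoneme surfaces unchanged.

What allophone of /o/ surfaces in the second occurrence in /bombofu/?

/o/ (between /b/ and /f/) is in the target of rule 1 but the environment (before a nasal consonant) is not met → [o].

[o]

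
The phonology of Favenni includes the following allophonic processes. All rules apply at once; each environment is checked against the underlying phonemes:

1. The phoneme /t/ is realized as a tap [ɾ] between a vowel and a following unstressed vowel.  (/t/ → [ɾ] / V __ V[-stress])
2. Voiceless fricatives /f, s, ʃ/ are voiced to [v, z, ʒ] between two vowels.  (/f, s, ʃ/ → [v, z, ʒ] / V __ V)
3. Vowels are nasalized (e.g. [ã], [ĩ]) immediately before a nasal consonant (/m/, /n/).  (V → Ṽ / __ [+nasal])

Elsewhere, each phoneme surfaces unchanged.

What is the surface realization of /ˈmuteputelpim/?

[ˈmuɾepuɾelpĩm]

/m/ (word-initial) is unaffected → [m].
/u/ — between /m/ and /t/; rule 3 does not apply here → [u].
/t/ (between /u/ and /e/) occurs between a vowel and a following unstressed vowel → [ɾ] by rule 1.
/e/ (between /t/ and /p/) fails the environment for rule 3, so it stays [e].
/p/ (between /e/ and /u/): no rule targets it → [p].
/u/ (between /p/ and /t/) fails the environment for rule 3, so it stays [u].
/t/ meets the environment for rule 1 (between a vowel and a following unstressed vowel) → [ɾ].
/e/ (between /t/ and /l/): rule 3 targets it, but not before a nasal consonant → unchanged [e].
/l/ — not in any rule's target class → [l].
/p/ stays [p].
Rule 3 applies to /i/ (between /p/ and /m/: before a nasal consonant) → [ĩ].
/m/ (word-final): no rule targets it → [m].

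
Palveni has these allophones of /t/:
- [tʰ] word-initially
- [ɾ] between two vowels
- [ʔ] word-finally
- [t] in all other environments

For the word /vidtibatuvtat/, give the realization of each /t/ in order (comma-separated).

[t], [ɾ], [t], [ʔ]

Occurrence 1 (position 4): no conditioning environment matches → elsewhere allophone [t].
Occurrence 2 (position 8): between two vowels → [ɾ].
Occurrence 3 (position 11): no conditioning environment matches → elsewhere allophone [t].
Occurrence 4 (position 13): word-finally → [ʔ].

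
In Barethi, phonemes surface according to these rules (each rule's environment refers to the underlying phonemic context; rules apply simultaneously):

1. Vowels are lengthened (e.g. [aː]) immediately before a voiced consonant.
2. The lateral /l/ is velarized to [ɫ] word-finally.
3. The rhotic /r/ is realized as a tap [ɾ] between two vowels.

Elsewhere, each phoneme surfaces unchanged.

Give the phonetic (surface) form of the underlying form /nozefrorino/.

[noːzefroːɾiːno]

/n/ (word-initial): no rule targets it → [n].
/o/ meets the environment for rule 1 (before a voiced consonant) → [oː].
/z/ (between /o/ and /e/): no rule targets it → [z].
/e/ (between /z/ and /f/) is in the target of rule 1 but the environment (before a voiced consonant) is not met → [e].
/f/ — not in any rule's target class → [f].
/r/ — between /f/ and /o/; rule 3 does not apply here → [r].
/o/ meets the environment for rule 1 (before a voiced consonant) → [oː].
Rule 3 applies to /r/ (between /o/ and /i/: between two vowels) → [ɾ].
/i/ meets the environment for rule 1 (before a voiced consonant) → [iː].
/n/ (between /i/ and /o/): no rule targets it → [n].
/o/ — word-final; rule 1 does not apply here → [o].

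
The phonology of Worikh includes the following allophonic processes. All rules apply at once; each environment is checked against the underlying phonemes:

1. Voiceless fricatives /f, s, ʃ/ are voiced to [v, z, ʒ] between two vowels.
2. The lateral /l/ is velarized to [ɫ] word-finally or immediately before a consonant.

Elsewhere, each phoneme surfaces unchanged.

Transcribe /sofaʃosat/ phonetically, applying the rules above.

/s/ (word-initial) fails the environment for rule 1, so it stays [s].
/o/ — not in any rule's target class → [o].
/f/ — between /o/ and /a/, between two vowels — surfaces as [v] (rule 1).
/a/ (between /f/ and /ʃ/) is unaffected → [a].
/ʃ/ meets the environment for rule 1 (between two vowels) → [ʒ].
/o/ — not in any rule's target class → [o].
/s/ — between /o/ and /a/, between two vowels — surfaces as [z] (rule 1).
/a/ — not in any rule's target class → [a].
/t/ (word-final) is unaffected → [t].

[sovaʒozat]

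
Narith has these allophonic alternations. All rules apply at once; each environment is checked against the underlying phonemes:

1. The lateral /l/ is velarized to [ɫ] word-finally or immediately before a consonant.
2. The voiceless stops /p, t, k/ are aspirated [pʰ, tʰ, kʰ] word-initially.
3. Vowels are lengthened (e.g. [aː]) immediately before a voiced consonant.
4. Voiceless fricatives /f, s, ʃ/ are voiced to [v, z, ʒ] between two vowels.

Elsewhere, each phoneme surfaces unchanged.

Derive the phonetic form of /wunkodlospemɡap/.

/w/ — not in any rule's target class → [w].
/u/ meets the environment for rule 3 (before a voiced consonant) → [uː].
/n/ (between /u/ and /k/): no rule targets it → [n].
/k/ — between /n/ and /o/; rule 2 does not apply here → [k].
/o/ — between /k/ and /d/, before a voiced consonant — surfaces as [oː] (rule 3).
/d/ (between /o/ and /l/): no rule targets it → [d].
/l/ (between /d/ and /o/): rule 1 targets it, but not word-finally or immediately before a consonant → unchanged [l].
/o/ (between /l/ and /s/) fails the environment for rule 3, so it stays [o].
/s/ (between /o/ and /p/) is in the target of rule 4 but the environment (between two vowels) is not met → [s].
/p/ (between /s/ and /e/) is in the target of rule 2 but the environment (word-initially) is not met → [p].
/e/ meets the environment for rule 3 (before a voiced consonant) → [eː].
/m/ (between /e/ and /ɡ/) is unaffected → [m].
/ɡ/ (between /m/ and /a/): no rule targets it → [ɡ].
/a/ (between /ɡ/ and /p/) is in the target of rule 3 but the environment (before a voiced consonant) is not met → [a].
/p/ (word-final) fails the environment for rule 2, so it stays [p].

[wuːnkoːdlospeːmɡap]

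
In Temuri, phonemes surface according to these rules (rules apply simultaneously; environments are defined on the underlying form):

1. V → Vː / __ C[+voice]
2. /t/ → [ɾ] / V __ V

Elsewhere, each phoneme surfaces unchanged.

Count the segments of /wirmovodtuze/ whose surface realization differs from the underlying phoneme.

4

Segments that undergo a rule: /i/ → [iː] (rule 1); /o/ → [oː] (rule 1); /o/ → [oː] (rule 1); /u/ → [uː] (rule 1).
All other segments surface unchanged.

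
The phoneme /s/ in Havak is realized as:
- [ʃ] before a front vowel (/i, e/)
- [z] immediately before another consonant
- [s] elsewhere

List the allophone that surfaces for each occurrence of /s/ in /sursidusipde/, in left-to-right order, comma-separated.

Occurrence 1 (position 1): no conditioning environment matches → elsewhere allophone [s].
Occurrence 2 (position 4): before a front vowel (/i, e/) → [ʃ].
Occurrence 3 (position 8): before a front vowel (/i, e/) → [ʃ].

[s], [ʃ], [ʃ]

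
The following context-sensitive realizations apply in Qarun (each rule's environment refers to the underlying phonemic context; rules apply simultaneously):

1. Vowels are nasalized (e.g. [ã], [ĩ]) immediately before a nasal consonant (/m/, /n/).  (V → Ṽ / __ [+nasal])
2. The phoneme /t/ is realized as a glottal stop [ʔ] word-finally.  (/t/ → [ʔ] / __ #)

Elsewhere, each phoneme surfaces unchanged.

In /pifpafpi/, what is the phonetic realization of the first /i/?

[i]

/i/ (between /p/ and /f/): rule 1 targets it, but not before a nasal consonant → unchanged [i].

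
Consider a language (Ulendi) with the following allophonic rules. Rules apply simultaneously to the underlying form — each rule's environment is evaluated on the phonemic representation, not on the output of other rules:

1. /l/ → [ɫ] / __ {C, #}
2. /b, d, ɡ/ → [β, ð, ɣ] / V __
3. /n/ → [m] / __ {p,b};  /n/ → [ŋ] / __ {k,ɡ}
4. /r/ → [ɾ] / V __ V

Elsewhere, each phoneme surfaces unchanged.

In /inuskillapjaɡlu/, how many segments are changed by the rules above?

Segments that undergo a rule: /l/ → [ɫ] (rule 1); /ɡ/ → [ɣ] (rule 2).
All other segments surface unchanged.

2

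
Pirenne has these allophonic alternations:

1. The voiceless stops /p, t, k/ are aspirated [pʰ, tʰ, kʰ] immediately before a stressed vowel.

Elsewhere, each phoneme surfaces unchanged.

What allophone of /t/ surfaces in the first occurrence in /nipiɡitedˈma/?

/t/ (between /i/ and /e/) fails the environment for rule 1, so it stays [t].

[t]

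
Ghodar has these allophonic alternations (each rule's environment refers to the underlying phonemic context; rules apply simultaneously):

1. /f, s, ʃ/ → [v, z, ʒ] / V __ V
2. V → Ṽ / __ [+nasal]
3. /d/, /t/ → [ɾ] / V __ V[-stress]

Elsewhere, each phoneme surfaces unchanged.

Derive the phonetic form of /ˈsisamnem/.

[ˈsizãmnẽm]

/s/ (word-initial) is in the target of rule 1 but the environment (between two vowels) is not met → [s].
/i/ (between /s/ and /s/): rule 2 targets it, but not before a nasal consonant → unchanged [i].
/s/ (between /i/ and /a/) occurs between two vowels → [z] by rule 1.
Rule 2 applies to /a/ (between /s/ and /m/: before a nasal consonant) → [ã].
/e/ meets the environment for rule 2 (before a nasal consonant) → [ẽ].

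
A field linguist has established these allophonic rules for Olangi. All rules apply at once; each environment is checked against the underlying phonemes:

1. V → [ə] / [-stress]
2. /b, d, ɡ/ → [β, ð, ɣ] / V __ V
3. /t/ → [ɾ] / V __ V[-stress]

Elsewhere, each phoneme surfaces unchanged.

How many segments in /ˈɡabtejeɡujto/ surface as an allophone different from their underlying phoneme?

5

Segments that undergo a rule: /e/ → [ə] (rule 1); /e/ → [ə] (rule 1); /ɡ/ → [ɣ] (rule 2); /u/ → [ə] (rule 1); /o/ → [ə] (rule 1).
All other segments surface unchanged.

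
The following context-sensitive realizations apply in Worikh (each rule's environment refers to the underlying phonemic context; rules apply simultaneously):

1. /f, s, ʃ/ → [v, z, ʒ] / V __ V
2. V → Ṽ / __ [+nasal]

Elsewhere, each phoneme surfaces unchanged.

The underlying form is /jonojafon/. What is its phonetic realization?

[jõnojavõn]

/o/ — between /j/ and /n/, before a nasal consonant — surfaces as [õ] (rule 2).
/o/ (between /n/ and /j/) is in the target of rule 2 but the environment (before a nasal consonant) is not met → [o].
/a/ (between /j/ and /f/): rule 2 targets it, but not before a nasal consonant → unchanged [a].
/f/ — between /a/ and /o/, between two vowels — surfaces as [v] (rule 1).
/o/ (between /f/ and /n/) occurs before a nasal consonant → [õ] by rule 2.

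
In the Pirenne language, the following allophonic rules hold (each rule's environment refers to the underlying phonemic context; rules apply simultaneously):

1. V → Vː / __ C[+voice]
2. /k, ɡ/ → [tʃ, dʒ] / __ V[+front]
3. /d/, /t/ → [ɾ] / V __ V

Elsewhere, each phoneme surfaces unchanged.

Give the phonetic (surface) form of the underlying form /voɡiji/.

Rule 1 applies to /o/ (between /v/ and /ɡ/: before a voiced consonant) → [oː].
/ɡ/ (between /o/ and /i/): before a front vowel, so rule 2 applies → [dʒ].
/i/ meets the environment for rule 1 (before a voiced consonant) → [iː].
/i/ — word-final; rule 1 does not apply here → [i].

[voːdʒiːji]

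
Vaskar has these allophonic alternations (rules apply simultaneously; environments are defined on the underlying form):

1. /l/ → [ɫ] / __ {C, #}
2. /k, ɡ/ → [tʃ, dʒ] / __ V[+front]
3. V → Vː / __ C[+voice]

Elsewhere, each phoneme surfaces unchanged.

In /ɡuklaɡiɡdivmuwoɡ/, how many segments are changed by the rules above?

6

Segments that undergo a rule: /a/ → [aː] (rule 3); /ɡ/ → [dʒ] (rule 2); /i/ → [iː] (rule 3); /i/ → [iː] (rule 3); /u/ → [uː] (rule 3); /o/ → [oː] (rule 3).
All other segments surface unchanged.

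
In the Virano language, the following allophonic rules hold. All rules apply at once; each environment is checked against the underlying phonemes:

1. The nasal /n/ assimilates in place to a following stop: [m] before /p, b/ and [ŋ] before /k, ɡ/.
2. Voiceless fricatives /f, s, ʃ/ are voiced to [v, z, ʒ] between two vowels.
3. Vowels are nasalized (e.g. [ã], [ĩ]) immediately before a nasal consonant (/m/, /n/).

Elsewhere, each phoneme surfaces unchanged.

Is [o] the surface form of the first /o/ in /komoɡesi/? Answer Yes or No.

No

/o/ (between /k/ and /m/): before a nasal consonant, so rule 3 applies → [õ].
The actual realization is [õ], not [o].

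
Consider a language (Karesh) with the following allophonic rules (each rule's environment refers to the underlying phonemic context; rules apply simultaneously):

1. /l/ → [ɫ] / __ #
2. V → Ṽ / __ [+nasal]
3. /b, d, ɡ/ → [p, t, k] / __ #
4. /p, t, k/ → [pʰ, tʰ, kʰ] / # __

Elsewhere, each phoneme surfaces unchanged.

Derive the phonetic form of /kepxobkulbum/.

/k/ (word-initial) occurs word-initially → [kʰ] by rule 4.
/e/ — between /k/ and /p/; rule 2 does not apply here → [e].
/p/ (between /e/ and /x/): rule 4 targets it, but not word-initially → unchanged [p].
/x/ (between /p/ and /o/): no rule targets it → [x].
/o/ — between /x/ and /b/; rule 2 does not apply here → [o].
/b/ — between /o/ and /k/; rule 3 does not apply here → [b].
/k/ (between /b/ and /u/) fails the environment for rule 4, so it stays [k].
/u/ (between /k/ and /l/) is in the target of rule 2 but the environment (before a nasal consonant) is not met → [u].
/l/ — between /u/ and /b/; rule 1 does not apply here → [l].
/b/ (between /l/ and /u/) fails the environment for rule 3, so it stays [b].
/u/ — between /b/ and /m/, before a nasal consonant — surfaces as [ũ] (rule 2).
/m/ — not in any rule's target class → [m].

[kʰepxobkulbũm]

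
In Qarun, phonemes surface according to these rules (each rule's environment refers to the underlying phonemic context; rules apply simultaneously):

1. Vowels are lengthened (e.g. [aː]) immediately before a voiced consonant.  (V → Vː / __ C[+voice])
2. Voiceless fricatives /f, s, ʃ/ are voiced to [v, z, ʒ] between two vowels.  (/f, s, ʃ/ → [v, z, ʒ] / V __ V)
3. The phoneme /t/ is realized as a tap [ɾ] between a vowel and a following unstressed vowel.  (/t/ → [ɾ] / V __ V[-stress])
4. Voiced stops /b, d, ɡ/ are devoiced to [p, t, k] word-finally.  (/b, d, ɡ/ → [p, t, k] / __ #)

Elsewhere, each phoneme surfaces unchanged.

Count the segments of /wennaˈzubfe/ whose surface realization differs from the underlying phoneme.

Segments that undergo a rule: /e/ → [eː] (rule 1); /a/ → [aː] (rule 1); /u/ → [uː] (rule 1).
All other segments surface unchanged.

3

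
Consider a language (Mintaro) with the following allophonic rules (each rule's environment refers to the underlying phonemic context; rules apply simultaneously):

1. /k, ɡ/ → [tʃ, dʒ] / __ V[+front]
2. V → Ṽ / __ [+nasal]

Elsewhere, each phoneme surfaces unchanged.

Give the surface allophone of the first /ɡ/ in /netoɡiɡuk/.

[dʒ]

/ɡ/ meets the environment for rule 1 (before a front vowel) → [dʒ].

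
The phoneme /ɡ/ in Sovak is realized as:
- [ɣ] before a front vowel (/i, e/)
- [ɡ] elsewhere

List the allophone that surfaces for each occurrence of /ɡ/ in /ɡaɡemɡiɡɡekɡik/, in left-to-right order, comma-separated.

Occurrence 1 (position 1): no conditioning environment matches → elsewhere allophone [ɡ].
Occurrence 2 (position 3): before a front vowel (/i, e/) → [ɣ].
Occurrence 3 (position 6): before a front vowel (/i, e/) → [ɣ].
Occurrence 4 (position 8): no conditioning environment matches → elsewhere allophone [ɡ].
Occurrence 5 (position 9): before a front vowel (/i, e/) → [ɣ].
Occurrence 6 (position 12): before a front vowel (/i, e/) → [ɣ].

[ɡ], [ɣ], [ɣ], [ɡ], [ɣ], [ɣ]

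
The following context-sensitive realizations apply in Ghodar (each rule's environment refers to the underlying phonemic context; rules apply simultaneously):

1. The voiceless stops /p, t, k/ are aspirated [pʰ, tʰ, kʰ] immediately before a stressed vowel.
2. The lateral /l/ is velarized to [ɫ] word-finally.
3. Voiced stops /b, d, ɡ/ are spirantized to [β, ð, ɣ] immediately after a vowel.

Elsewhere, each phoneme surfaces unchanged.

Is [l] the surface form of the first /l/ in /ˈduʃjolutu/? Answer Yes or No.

Yes

/l/ (between /o/ and /u/) fails the environment for rule 2, so it stays [l].
The actual realization is [l], which matches [l].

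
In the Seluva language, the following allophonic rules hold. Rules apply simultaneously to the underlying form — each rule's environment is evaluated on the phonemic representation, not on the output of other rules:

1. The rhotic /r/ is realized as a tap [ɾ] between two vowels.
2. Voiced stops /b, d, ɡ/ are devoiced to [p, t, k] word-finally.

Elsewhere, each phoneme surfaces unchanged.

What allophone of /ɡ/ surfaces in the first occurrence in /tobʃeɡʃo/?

/ɡ/ (between /e/ and /ʃ/): rule 2 targets it, but not word-finally → unchanged [ɡ].

[ɡ]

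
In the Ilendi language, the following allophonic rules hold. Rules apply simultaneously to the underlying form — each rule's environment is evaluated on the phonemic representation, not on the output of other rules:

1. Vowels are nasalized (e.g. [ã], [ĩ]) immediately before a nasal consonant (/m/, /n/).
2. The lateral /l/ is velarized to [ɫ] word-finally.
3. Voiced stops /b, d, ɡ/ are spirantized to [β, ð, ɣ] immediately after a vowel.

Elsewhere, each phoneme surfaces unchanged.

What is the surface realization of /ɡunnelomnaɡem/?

[ɡũnnelõmnaɣẽm]

/ɡ/ — word-initial; rule 3 does not apply here → [ɡ].
/u/ (between /ɡ/ and /n/) occurs before a nasal consonant → [ũ] by rule 1.
/n/ stays [n].
/n/ (between /n/ and /e/): no rule targets it → [n].
/e/ (between /n/ and /l/) is in the target of rule 1 but the environment (before a nasal consonant) is not met → [e].
/l/ (between /e/ and /o/) is in the target of rule 2 but the environment (word-finally) is not met → [l].
/o/ (between /l/ and /m/): before a nasal consonant, so rule 1 applies → [õ].
/m/ — not in any rule's target class → [m].
/n/ (between /m/ and /a/): no rule targets it → [n].
/a/ (between /n/ and /ɡ/) is in the target of rule 1 but the environment (before a nasal consonant) is not met → [a].
/ɡ/ — between /a/ and /e/, immediately after a vowel — surfaces as [ɣ] (rule 3).
/e/ (between /ɡ/ and /m/): before a nasal consonant, so rule 1 applies → [ẽ].
/m/ (word-final): no rule targets it → [m].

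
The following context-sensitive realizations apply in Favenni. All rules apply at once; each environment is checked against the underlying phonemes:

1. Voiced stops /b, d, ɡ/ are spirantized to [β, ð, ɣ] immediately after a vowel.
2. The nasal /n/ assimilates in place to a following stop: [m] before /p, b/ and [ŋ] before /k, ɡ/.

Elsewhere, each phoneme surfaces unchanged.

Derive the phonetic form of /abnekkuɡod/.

/a/ stays [a].
/b/ meets the environment for rule 1 (immediately after a vowel) → [β].
/n/ — between /b/ and /e/; rule 2 does not apply here → [n].
/e/ stays [e].
/k/ (between /e/ and /k/) is unaffected → [k].
/k/ — not in any rule's target class → [k].
/u/ stays [u].
/ɡ/ meets the environment for rule 1 (immediately after a vowel) → [ɣ].
/o/ — not in any rule's target class → [o].
/d/ (word-final): immediately after a vowel, so rule 1 applies → [ð].

[aβnekkuɣoð]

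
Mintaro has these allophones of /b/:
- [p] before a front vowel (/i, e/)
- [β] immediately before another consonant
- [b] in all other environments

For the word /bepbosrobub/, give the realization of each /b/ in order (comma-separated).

[p], [b], [b], [b]

Occurrence 1 (position 1): before a front vowel (/i, e/) → [p].
Occurrence 2 (position 4): no conditioning environment matches → elsewhere allophone [b].
Occurrence 3 (position 9): no conditioning environment matches → elsewhere allophone [b].
Occurrence 4 (position 11): no conditioning environment matches → elsewhere allophone [b].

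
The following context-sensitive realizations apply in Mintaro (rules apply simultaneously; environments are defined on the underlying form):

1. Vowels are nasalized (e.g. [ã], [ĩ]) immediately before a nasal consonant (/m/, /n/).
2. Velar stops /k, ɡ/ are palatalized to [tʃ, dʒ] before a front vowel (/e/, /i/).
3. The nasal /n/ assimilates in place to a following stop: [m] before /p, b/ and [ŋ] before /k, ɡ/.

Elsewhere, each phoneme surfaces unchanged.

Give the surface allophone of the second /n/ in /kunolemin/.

/n/ (word-final): rule 3 targets it, but not before a labial or velar stop → unchanged [n].

[n]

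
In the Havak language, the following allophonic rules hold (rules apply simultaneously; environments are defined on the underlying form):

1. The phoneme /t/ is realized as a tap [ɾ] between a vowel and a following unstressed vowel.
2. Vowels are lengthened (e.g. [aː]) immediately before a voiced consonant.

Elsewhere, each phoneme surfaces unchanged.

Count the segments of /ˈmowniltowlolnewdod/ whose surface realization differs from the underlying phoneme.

Segments that undergo a rule: /o/ → [oː] (rule 2); /i/ → [iː] (rule 2); /o/ → [oː] (rule 2); /o/ → [oː] (rule 2); /e/ → [eː] (rule 2); /o/ → [oː] (rule 2).
All other segments surface unchanged.

6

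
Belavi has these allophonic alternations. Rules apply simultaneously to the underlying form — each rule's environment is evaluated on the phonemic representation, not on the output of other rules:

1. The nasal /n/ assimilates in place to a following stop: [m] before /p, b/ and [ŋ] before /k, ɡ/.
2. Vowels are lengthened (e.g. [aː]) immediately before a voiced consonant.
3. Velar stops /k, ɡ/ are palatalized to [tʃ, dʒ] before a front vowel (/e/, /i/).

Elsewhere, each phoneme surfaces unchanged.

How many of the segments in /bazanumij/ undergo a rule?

4

Segments that undergo a rule: /a/ → [aː] (rule 2); /a/ → [aː] (rule 2); /u/ → [uː] (rule 2); /i/ → [iː] (rule 2).
All other segments surface unchanged.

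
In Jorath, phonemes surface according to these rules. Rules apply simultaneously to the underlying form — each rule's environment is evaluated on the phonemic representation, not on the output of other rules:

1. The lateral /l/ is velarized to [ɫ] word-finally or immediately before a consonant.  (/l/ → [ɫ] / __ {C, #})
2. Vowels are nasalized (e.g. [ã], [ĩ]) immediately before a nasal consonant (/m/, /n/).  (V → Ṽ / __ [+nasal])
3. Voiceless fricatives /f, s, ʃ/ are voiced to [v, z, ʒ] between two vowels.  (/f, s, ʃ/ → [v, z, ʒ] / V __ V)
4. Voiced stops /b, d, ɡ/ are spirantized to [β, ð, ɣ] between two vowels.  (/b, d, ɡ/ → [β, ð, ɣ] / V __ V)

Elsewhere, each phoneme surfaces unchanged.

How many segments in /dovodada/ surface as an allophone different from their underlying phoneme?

Segments that undergo a rule: /d/ → [ð] (rule 4); /d/ → [ð] (rule 4).
All other segments surface unchanged.

2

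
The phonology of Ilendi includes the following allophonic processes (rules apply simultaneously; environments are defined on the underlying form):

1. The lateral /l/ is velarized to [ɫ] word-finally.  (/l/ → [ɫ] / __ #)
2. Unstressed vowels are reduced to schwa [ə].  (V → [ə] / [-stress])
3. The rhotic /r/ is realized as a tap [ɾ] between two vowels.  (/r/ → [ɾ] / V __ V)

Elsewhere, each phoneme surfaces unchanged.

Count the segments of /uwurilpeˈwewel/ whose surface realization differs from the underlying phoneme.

7

Segments that undergo a rule: /u/ → [ə] (rule 2); /u/ → [ə] (rule 2); /r/ → [ɾ] (rule 3); /i/ → [ə] (rule 2); /e/ → [ə] (rule 2); /e/ → [ə] (rule 2); /l/ → [ɫ] (rule 1).
All other segments surface unchanged.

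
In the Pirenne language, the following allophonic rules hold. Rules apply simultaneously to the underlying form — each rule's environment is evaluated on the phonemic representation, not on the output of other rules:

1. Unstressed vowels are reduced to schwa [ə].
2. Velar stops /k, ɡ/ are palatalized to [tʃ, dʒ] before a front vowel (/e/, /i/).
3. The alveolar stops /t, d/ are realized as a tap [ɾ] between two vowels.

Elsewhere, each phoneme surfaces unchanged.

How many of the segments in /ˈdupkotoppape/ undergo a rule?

Segments that undergo a rule: /o/ → [ə] (rule 1); /t/ → [ɾ] (rule 3); /o/ → [ə] (rule 1); /a/ → [ə] (rule 1); /e/ → [ə] (rule 1).
All other segments surface unchanged.

5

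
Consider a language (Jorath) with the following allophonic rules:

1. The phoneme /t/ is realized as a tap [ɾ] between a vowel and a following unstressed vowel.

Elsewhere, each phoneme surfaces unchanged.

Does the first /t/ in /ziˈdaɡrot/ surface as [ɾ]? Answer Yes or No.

/t/ (word-final) fails the environment for rule 1, so it stays [t].
The actual realization is [t], not [ɾ].

No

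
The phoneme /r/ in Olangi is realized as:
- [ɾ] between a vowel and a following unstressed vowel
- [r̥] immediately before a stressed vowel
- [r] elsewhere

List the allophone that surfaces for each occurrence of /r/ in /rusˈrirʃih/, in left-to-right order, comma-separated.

[r], [r̥], [r]

Occurrence 1 (position 1): no conditioning environment matches → elsewhere allophone [r].
Occurrence 2 (position 4): immediately before a stressed vowel → [r̥].
Occurrence 3 (position 6): no conditioning environment matches → elsewhere allophone [r].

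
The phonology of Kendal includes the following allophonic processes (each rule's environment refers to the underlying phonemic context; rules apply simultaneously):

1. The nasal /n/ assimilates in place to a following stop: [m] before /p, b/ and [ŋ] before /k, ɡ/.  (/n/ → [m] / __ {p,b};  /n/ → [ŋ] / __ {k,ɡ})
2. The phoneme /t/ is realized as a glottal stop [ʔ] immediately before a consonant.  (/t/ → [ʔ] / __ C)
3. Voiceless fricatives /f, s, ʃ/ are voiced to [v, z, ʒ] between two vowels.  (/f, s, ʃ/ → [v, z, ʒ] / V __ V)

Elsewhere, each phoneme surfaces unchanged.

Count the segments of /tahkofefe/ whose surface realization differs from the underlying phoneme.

Segments that undergo a rule: /f/ → [v] (rule 3); /f/ → [v] (rule 3).
All other segments surface unchanged.

2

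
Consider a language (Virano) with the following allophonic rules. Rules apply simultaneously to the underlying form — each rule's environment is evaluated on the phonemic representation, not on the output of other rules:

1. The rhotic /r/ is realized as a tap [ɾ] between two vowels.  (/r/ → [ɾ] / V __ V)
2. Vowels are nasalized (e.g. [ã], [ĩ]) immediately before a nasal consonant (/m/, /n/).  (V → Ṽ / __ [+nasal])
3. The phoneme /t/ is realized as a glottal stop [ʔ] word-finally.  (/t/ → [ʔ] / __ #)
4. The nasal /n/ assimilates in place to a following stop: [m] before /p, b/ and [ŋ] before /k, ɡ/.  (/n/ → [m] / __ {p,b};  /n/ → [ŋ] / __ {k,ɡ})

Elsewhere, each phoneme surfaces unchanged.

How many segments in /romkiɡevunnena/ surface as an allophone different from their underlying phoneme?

Segments that undergo a rule: /o/ → [õ] (rule 2); /u/ → [ũ] (rule 2); /e/ → [ẽ] (rule 2).
All other segments surface unchanged.

3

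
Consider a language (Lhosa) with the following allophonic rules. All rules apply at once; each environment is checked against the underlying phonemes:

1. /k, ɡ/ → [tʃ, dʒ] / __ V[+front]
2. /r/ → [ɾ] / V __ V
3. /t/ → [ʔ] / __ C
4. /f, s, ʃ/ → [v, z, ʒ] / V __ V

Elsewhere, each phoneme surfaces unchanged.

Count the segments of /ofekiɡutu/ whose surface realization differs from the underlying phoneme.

Segments that undergo a rule: /f/ → [v] (rule 4); /k/ → [tʃ] (rule 1).
All other segments surface unchanged.

2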